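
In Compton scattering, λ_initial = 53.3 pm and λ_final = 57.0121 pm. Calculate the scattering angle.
122.00°

First find the wavelength shift:
Δλ = λ' - λ = 57.0121 - 53.3 = 3.7121 pm

Using Δλ = λ_C(1 - cos θ), with λ_C = h/(m_e·c) ≈ 2.42631024 pm:
cos θ = 1 - Δλ/λ_C
cos θ = 1 - 3.7121/2.42631024
cos θ = -0.529936

θ = arccos(-0.529936)
θ = 122.00°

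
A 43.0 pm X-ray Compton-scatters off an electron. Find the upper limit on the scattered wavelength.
47.8526 pm (at θ = 180°)

The Compton shift is Δλ = λ_C(1 − cos θ).

Since cos θ ranges from −1 to 1, the factor (1 − cos θ) ranges from 0 to 2; the maximum shift occurs at θ = 180° (backscattering):
Δλ_max = 2λ_C = 2 × 2.4263 pm = 4.8526 pm

Maximum scattered wavelength:
λ'_max = λ₀ + Δλ_max = 43.0 + 4.8526 = 47.8526 pm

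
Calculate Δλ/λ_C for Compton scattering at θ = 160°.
1.9397 λ_C

The Compton shift formula is:
Δλ = λ_C(1 - cos θ)

Dividing both sides by λ_C:
Δλ/λ_C = 1 - cos θ

For θ = 160°:
Δλ/λ_C = 1 - cos(160°)
Δλ/λ_C = 1 - -0.9397
Δλ/λ_C = 1.9397

This means the shift is 1.9397 × λ_C = 4.7063 pm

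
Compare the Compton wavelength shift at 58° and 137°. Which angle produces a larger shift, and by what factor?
137° produces the larger shift by a factor of 3.683

Calculate both shifts using Δλ = λ_C(1 - cos θ):

For θ₁ = 58°:
Δλ₁ = 2.4263 × (1 - cos(58°))
Δλ₁ = 2.4263 × 0.4701
Δλ₁ = 1.1406 pm

For θ₂ = 137°:
Δλ₂ = 2.4263 × (1 - cos(137°))
Δλ₂ = 2.4263 × 1.7314
Δλ₂ = 4.2008 pm

The 137° angle produces the larger shift.
Ratio: 4.2008/1.1406 = 3.683

(Intermediate values are shown rounded; full precision is carried through to the final answer.)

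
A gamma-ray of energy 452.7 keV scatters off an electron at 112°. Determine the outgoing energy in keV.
204.1230 keV

First convert energy to wavelength:
λ = hc/E, with hc ≈ 1239.842 keV·pm (i.e. 1239.842 eV·nm)

For E = 452.7 keV = 452700 eV:
λ = 1239.842 keV·pm / 452.7 keV
λ = 2.7388 pm

Calculate the Compton shift:
Δλ = λ_C(1 - cos(112°)) = 2.4263 × 1.3746
Δλ = 3.3352 pm

Final wavelength:
λ' = 2.7388 + 3.3352 = 6.0740 pm

Final energy:
E' = hc/λ' = 1239.842 / 6.0740 = 204.1230 keV

(Intermediate values are shown rounded; full precision is carried through to the final answer.)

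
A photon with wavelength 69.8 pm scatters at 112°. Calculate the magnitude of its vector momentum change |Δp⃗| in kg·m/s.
1.5383e-23 kg·m/s

Photon momentum magnitude is p = h/λ.

Initial momentum:
p₀ = h/λ = 6.6261e-34/6.9800e-11 = 9.4929e-24 kg·m/s

After scattering:
λ' = λ + Δλ = 69.8 + 3.3352 = 73.1352 pm
p' = h/λ' = 6.6261e-34/7.3135e-11 = 9.0600e-24 kg·m/s

Momentum is a vector; the scattered photon's direction makes angle θ = 112° with the incident direction. The magnitude of the vector change Δp⃗ = p⃗₀ − p⃗' is found from the law of cosines:
|Δp⃗|² = p₀² + p'² − 2p₀p'cos θ
|Δp⃗|² = (9.4929e-24)² + (9.0600e-24)² − 2·9.4929e-24·9.0600e-24·cos(112°)
|Δp⃗| = 1.5383e-23 kg·m/s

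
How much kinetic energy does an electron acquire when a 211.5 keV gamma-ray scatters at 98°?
67.7689 keV

By energy conservation: K_e = E_initial - E_final

First find the scattered photon energy:
Initial wavelength: λ = hc/E = 5.8621 pm
Compton shift: Δλ = λ_C(1 - cos(98°)) = 2.7640 pm
Final wavelength: λ' = 5.8621 + 2.7640 = 8.6261 pm
Final photon energy: E' = hc/λ' = 143.7311 keV

Electron kinetic energy:
K_e = E - E' = 211.5000 - 143.7311 = 67.7689 keV

(Intermediate values are shown rounded; full precision is carried through to the final answer.)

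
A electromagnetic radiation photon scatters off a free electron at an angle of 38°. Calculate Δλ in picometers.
0.5144 pm

Using the Compton scattering formula:
Δλ = λ_C(1 - cos θ)

where λ_C = h/(m_e·c) ≈ 2.4263 pm is the Compton wavelength of an electron.

For θ = 38°:
cos(38°) = 0.7880
1 - cos(38°) = 0.2120

Δλ = 2.4263 × 0.2120
Δλ = 0.5144 pm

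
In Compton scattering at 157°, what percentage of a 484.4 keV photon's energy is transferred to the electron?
0.6455 (or 64.55%)

Calculate initial and final photon energies:

Initial: E₀ = 484.4 keV → λ₀ = 2.5595 pm
Compton shift: Δλ = 4.6597 pm
Final wavelength: λ' = 7.2193 pm
Final energy: E' = 171.7403 keV

Fractional energy loss:
(E₀ - E')/E₀ = (484.4000 - 171.7403)/484.4000
= 312.6597/484.4000
= 0.6455
= 64.55%

(Intermediate values are shown rounded; full precision is carried through to the final answer.)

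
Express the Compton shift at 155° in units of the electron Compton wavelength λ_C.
1.9063 λ_C

The Compton shift formula is:
Δλ = λ_C(1 - cos θ)

Dividing both sides by λ_C:
Δλ/λ_C = 1 - cos θ

For θ = 155°:
Δλ/λ_C = 1 - cos(155°)
Δλ/λ_C = 1 - -0.9063
Δλ/λ_C = 1.9063

This means the shift is 1.9063 × λ_C = 4.6253 pm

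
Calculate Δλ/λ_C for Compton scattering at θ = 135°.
1.7071 λ_C

The Compton shift formula is:
Δλ = λ_C(1 - cos θ)

Dividing both sides by λ_C:
Δλ/λ_C = 1 - cos θ

For θ = 135°:
Δλ/λ_C = 1 - cos(135°)
Δλ/λ_C = 1 - -0.7071
Δλ/λ_C = 1.7071

This means the shift is 1.7071 × λ_C = 4.1420 pm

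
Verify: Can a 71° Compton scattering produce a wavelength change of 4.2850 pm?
No, inconsistent

Calculate the expected shift for θ = 71°:

Δλ_expected = λ_C(1 - cos(71°))
Δλ_expected = 2.4263 × (1 - cos(71°))
Δλ_expected = 2.4263 × 0.6744
Δλ_expected = 1.6364 pm

Given shift: 4.2850 pm
Expected shift: 1.6364 pm
Difference: 2.6486 pm

The values do not match. The given shift corresponds to θ ≈ 140.0°, not 71°.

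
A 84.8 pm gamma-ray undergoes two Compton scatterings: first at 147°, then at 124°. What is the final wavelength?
93.0443 pm

Apply Compton shift twice:

First scattering at θ₁ = 147°:
Δλ₁ = λ_C(1 - cos(147°))
Δλ₁ = 2.4263 × 1.8387
Δλ₁ = 4.4612 pm

After first scattering:
λ₁ = 84.8 + 4.4612 = 89.2612 pm

Second scattering at θ₂ = 124°:
Δλ₂ = λ_C(1 - cos(124°))
Δλ₂ = 2.4263 × 1.5592
Δλ₂ = 3.7831 pm

Final wavelength:
λ₂ = 89.2612 + 3.7831 = 93.0443 pm

Total shift: Δλ_total = 4.4612 + 3.7831 = 8.2443 pm

(Intermediate values are shown rounded; full precision is carried through to the final answer.)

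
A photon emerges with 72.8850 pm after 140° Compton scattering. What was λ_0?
68.6000 pm

From λ' = λ + Δλ, we have λ = λ' - Δλ

First calculate the Compton shift:
Δλ = λ_C(1 - cos θ)
Δλ = 2.4263 × (1 - cos(140°))
Δλ = 2.4263 × 1.7660
Δλ = 4.2850 pm

Initial wavelength:
λ = λ' - Δλ
λ = 72.8850 - 4.2850
λ = 68.6000 pm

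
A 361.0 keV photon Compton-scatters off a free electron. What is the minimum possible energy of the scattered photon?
149.6113 keV (at θ = 180°)

The scattered photon has minimum energy when its wavelength is maximum, i.e., when the Compton shift Δλ = λ_C(1 − cos θ) is maximum. This occurs at θ = 180° (backscattering), giving Δλ_max = 2λ_C = 4.8526 pm.

Initial wavelength: λ₀ = hc/E₀ = 3.4345 pm
Maximum final wavelength: λ'_max = λ₀ + 2λ_C = 3.4345 + 4.8526 = 8.2871 pm
Minimum final energy: E'_min = hc/λ'_max = 149.6113 keV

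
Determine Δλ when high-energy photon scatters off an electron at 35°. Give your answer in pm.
0.4388 pm

Using the Compton scattering formula:
Δλ = λ_C(1 - cos θ)

where λ_C = h/(m_e·c) ≈ 2.4263 pm is the Compton wavelength of an electron.

For θ = 35°:
cos(35°) = 0.8192
1 - cos(35°) = 0.1808

Δλ = 2.4263 × 0.1808
Δλ = 0.4388 pm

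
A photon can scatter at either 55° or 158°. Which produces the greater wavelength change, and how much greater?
158° produces the larger shift by a factor of 4.519

Calculate both shifts using Δλ = λ_C(1 - cos θ):

For θ₁ = 55°:
Δλ₁ = 2.4263 × (1 - cos(55°))
Δλ₁ = 2.4263 × 0.4264
Δλ₁ = 1.0346 pm

For θ₂ = 158°:
Δλ₂ = 2.4263 × (1 - cos(158°))
Δλ₂ = 2.4263 × 1.9272
Δλ₂ = 4.6759 pm

The 158° angle produces the larger shift.
Ratio: 4.6759/1.0346 = 4.519

(Intermediate values are shown rounded; full precision is carried through to the final answer.)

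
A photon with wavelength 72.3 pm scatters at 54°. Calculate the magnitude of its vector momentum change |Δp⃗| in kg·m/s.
8.2653e-24 kg·m/s

Photon momentum magnitude is p = h/λ.

Initial momentum:
p₀ = h/λ = 6.6261e-34/7.2300e-11 = 9.1647e-24 kg·m/s

After scattering:
λ' = λ + Δλ = 72.3 + 1.0002 = 73.3002 pm
p' = h/λ' = 6.6261e-34/7.3300e-11 = 9.0396e-24 kg·m/s

Momentum is a vector; the scattered photon's direction makes angle θ = 54° with the incident direction. The magnitude of the vector change Δp⃗ = p⃗₀ − p⃗' is found from the law of cosines:
|Δp⃗|² = p₀² + p'² − 2p₀p'cos θ
|Δp⃗|² = (9.1647e-24)² + (9.0396e-24)² − 2·9.1647e-24·9.0396e-24·cos(54°)
|Δp⃗| = 8.2653e-24 kg·m/s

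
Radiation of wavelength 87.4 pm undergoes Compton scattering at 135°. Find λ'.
91.5420 pm

Using the Compton formula: λ' = λ + λ_C(1 − cos θ)

For θ = 135°, cos θ = -√2/2 (exact) ≈ -0.7071, so:
1 − cos 135° = 1 − (-√2/2) ≈ 1.7071

Δλ = λ_C × 1.7071 = 2.4263 × 1.7071 = 4.1420 pm

λ' = 87.4 + 4.1420 = 91.5420 pm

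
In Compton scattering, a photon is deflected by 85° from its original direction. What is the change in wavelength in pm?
2.2148 pm

Using the Compton scattering formula:
Δλ = λ_C(1 - cos θ)

where λ_C = h/(m_e·c) ≈ 2.4263 pm is the Compton wavelength of an electron.

For θ = 85°:
cos(85°) = 0.0872
1 - cos(85°) = 0.9128

Δλ = 2.4263 × 0.9128
Δλ = 2.2148 pm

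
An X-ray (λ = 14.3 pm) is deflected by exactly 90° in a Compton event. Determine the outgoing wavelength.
16.7263 pm

Using the Compton formula: λ' = λ + λ_C(1 − cos θ)

For θ = 90°, cos θ = 0 (exact) = 0.0000, so:
1 − cos 90° = 1 − (0) = 1.0000

Δλ = λ_C × 1.0000 = 2.4263 × 1.0000 = 2.4263 pm

λ' = 14.3 + 2.4263 = 16.7263 pm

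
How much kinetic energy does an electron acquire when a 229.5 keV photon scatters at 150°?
104.6408 keV

By energy conservation: K_e = E_initial - E_final

First find the scattered photon energy:
Initial wavelength: λ = hc/E = 5.4024 pm
Compton shift: Δλ = λ_C(1 - cos(150°)) = 4.5276 pm
Final wavelength: λ' = 5.4024 + 4.5276 = 9.9299 pm
Final photon energy: E' = hc/λ' = 124.8592 keV

Electron kinetic energy:
K_e = E - E' = 229.5000 - 124.8592 = 104.6408 keV

(Intermediate values are shown rounded; full precision is carried through to the final answer.)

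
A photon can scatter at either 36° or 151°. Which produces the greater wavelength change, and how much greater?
151° produces the larger shift by a factor of 9.816

Calculate both shifts using Δλ = λ_C(1 - cos θ):

For θ₁ = 36°:
Δλ₁ = 2.4263 × (1 - cos(36°))
Δλ₁ = 2.4263 × 0.1910
Δλ₁ = 0.4634 pm

For θ₂ = 151°:
Δλ₂ = 2.4263 × (1 - cos(151°))
Δλ₂ = 2.4263 × 1.8746
Δλ₂ = 4.5484 pm

The 151° angle produces the larger shift.
Ratio: 4.5484/0.4634 = 9.816

(Intermediate values are shown rounded; full precision is carried through to the final answer.)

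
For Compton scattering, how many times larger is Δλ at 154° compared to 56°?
154° produces the larger shift by a factor of 4.308

Calculate both shifts using Δλ = λ_C(1 - cos θ):

For θ₁ = 56°:
Δλ₁ = 2.4263 × (1 - cos(56°))
Δλ₁ = 2.4263 × 0.4408
Δλ₁ = 1.0695 pm

For θ₂ = 154°:
Δλ₂ = 2.4263 × (1 - cos(154°))
Δλ₂ = 2.4263 × 1.8988
Δλ₂ = 4.6071 pm

The 154° angle produces the larger shift.
Ratio: 4.6071/1.0695 = 4.308

(Intermediate values are shown rounded; full precision is carried through to the final answer.)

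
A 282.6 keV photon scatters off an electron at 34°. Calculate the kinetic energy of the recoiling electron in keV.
24.4113 keV

By energy conservation: K_e = E_initial - E_final

First find the scattered photon energy:
Initial wavelength: λ = hc/E = 4.3873 pm
Compton shift: Δλ = λ_C(1 - cos(34°)) = 0.4148 pm
Final wavelength: λ' = 4.3873 + 0.4148 = 4.8021 pm
Final photon energy: E' = hc/λ' = 258.1887 keV

Electron kinetic energy:
K_e = E - E' = 282.6000 - 258.1887 = 24.4113 keV

(Intermediate values are shown rounded; full precision is carried through to the final answer.)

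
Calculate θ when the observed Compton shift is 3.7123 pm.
122.01°

From the Compton formula Δλ = λ_C(1 - cos θ), we can solve for θ:

cos θ = 1 - Δλ/λ_C

Given:
- Δλ = 3.7123 pm
- λ_C = h/(m_e·c) ≈ 2.42631024 pm

cos θ = 1 - 3.7123/2.42631024
cos θ = 1 - 1.530019
cos θ = -0.530019

θ = arccos(-0.530019)
θ = 122.01°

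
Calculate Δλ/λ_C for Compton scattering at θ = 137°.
1.7314 λ_C

The Compton shift formula is:
Δλ = λ_C(1 - cos θ)

Dividing both sides by λ_C:
Δλ/λ_C = 1 - cos θ

For θ = 137°:
Δλ/λ_C = 1 - cos(137°)
Δλ/λ_C = 1 - -0.7314
Δλ/λ_C = 1.7314

This means the shift is 1.7314 × λ_C = 4.2008 pm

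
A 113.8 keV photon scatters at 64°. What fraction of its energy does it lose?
0.1112 (or 11.12%)

Calculate initial and final photon energies:

Initial: E₀ = 113.8 keV → λ₀ = 10.8949 pm
Compton shift: Δλ = 1.3627 pm
Final wavelength: λ' = 12.2576 pm
Final energy: E' = 101.1488 keV

Fractional energy loss:
(E₀ - E')/E₀ = (113.8000 - 101.1488)/113.8000
= 12.6512/113.8000
= 0.1112
= 11.12%

(Intermediate values are shown rounded; full precision is carried through to the final answer.)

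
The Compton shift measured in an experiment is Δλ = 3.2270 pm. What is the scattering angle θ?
109.27°

From the Compton formula Δλ = λ_C(1 - cos θ), we can solve for θ:

cos θ = 1 - Δλ/λ_C

Given:
- Δλ = 3.2270 pm
- λ_C = h/(m_e·c) ≈ 2.42631024 pm

cos θ = 1 - 3.2270/2.42631024
cos θ = 1 - 1.330003
cos θ = -0.330003

θ = arccos(-0.330003)
θ = 109.27°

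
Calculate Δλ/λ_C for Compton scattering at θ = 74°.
0.7244 λ_C

The Compton shift formula is:
Δλ = λ_C(1 - cos θ)

Dividing both sides by λ_C:
Δλ/λ_C = 1 - cos θ

For θ = 74°:
Δλ/λ_C = 1 - cos(74°)
Δλ/λ_C = 1 - 0.2756
Δλ/λ_C = 0.7244

This means the shift is 0.7244 × λ_C = 1.7575 pm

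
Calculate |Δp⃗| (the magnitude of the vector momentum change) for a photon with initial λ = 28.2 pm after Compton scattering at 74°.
2.7474e-23 kg·m/s

Photon momentum magnitude is p = h/λ.

Initial momentum:
p₀ = h/λ = 6.6261e-34/2.8200e-11 = 2.3497e-23 kg·m/s

After scattering:
λ' = λ + Δλ = 28.2 + 1.7575 = 29.9575 pm
p' = h/λ' = 6.6261e-34/2.9958e-11 = 2.2118e-23 kg·m/s

Momentum is a vector; the scattered photon's direction makes angle θ = 74° with the incident direction. The magnitude of the vector change Δp⃗ = p⃗₀ − p⃗' is found from the law of cosines:
|Δp⃗|² = p₀² + p'² − 2p₀p'cos θ
|Δp⃗|² = (2.3497e-23)² + (2.2118e-23)² − 2·2.3497e-23·2.2118e-23·cos(74°)
|Δp⃗| = 2.7474e-23 kg·m/s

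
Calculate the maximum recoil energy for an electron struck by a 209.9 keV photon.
94.6671 keV

Maximum energy transfer occurs at θ = 180° (backscattering).

Initial photon: E₀ = 209.9 keV → λ₀ = 5.9068 pm

Maximum Compton shift (at 180°):
Δλ_max = 2λ_C = 2 × 2.4263 = 4.8526 pm

Final wavelength:
λ' = 5.9068 + 4.8526 = 10.7594 pm

Minimum photon energy (maximum energy to electron):
E'_min = hc/λ' = 115.2329 keV

Maximum electron kinetic energy:
K_max = E₀ - E'_min = 209.9000 - 115.2329 = 94.6671 keV

(Intermediate values are shown rounded; full precision is carried through to the final answer.)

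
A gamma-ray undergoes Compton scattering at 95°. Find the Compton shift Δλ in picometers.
2.6378 pm

Using the Compton scattering formula:
Δλ = λ_C(1 - cos θ)

where λ_C = h/(m_e·c) ≈ 2.4263 pm is the Compton wavelength of an electron.

For θ = 95°:
cos(95°) = -0.0872
1 - cos(95°) = 1.0872

Δλ = 2.4263 × 1.0872
Δλ = 2.6378 pm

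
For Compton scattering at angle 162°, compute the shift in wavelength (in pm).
4.7339 pm

Using the Compton scattering formula:
Δλ = λ_C(1 - cos θ)

where λ_C = h/(m_e·c) ≈ 2.4263 pm is the Compton wavelength of an electron.

For θ = 162°:
cos(162°) = -0.9511
1 - cos(162°) = 1.9511

Δλ = 2.4263 × 1.9511
Δλ = 4.7339 pm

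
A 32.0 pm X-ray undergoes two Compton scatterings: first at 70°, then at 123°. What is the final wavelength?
37.3442 pm

Apply Compton shift twice:

First scattering at θ₁ = 70°:
Δλ₁ = λ_C(1 - cos(70°))
Δλ₁ = 2.4263 × 0.6580
Δλ₁ = 1.5965 pm

After first scattering:
λ₁ = 32.0 + 1.5965 = 33.5965 pm

Second scattering at θ₂ = 123°:
Δλ₂ = λ_C(1 - cos(123°))
Δλ₂ = 2.4263 × 1.5446
Δλ₂ = 3.7478 pm

Final wavelength:
λ₂ = 33.5965 + 3.7478 = 37.3442 pm

Total shift: Δλ_total = 1.5965 + 3.7478 = 5.3442 pm

(Intermediate values are shown rounded; full precision is carried through to the final answer.)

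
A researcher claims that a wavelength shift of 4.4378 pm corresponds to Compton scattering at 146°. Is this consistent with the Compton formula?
Yes, consistent

Calculate the expected shift for θ = 146°:

Δλ_expected = λ_C(1 - cos(146°))
Δλ_expected = 2.4263 × (1 - cos(146°))
Δλ_expected = 2.4263 × 1.8290
Δλ_expected = 4.4378 pm

Given shift: 4.4378 pm
Expected shift: 4.4378 pm
Difference: 0.0000 pm

The values match. This is consistent with Compton scattering at the stated angle.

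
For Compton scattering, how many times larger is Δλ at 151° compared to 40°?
151° produces the larger shift by a factor of 8.013

Calculate both shifts using Δλ = λ_C(1 - cos θ):

For θ₁ = 40°:
Δλ₁ = 2.4263 × (1 - cos(40°))
Δλ₁ = 2.4263 × 0.2340
Δλ₁ = 0.5676 pm

For θ₂ = 151°:
Δλ₂ = 2.4263 × (1 - cos(151°))
Δλ₂ = 2.4263 × 1.8746
Δλ₂ = 4.5484 pm

The 151° angle produces the larger shift.
Ratio: 4.5484/0.5676 = 8.013

(Intermediate values are shown rounded; full precision is carried through to the final answer.)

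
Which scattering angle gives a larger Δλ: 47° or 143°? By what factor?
143° produces the larger shift by a factor of 5.656

Calculate both shifts using Δλ = λ_C(1 - cos θ):

For θ₁ = 47°:
Δλ₁ = 2.4263 × (1 - cos(47°))
Δλ₁ = 2.4263 × 0.3180
Δλ₁ = 0.7716 pm

For θ₂ = 143°:
Δλ₂ = 2.4263 × (1 - cos(143°))
Δλ₂ = 2.4263 × 1.7986
Δλ₂ = 4.3640 pm

The 143° angle produces the larger shift.
Ratio: 4.3640/0.7716 = 5.656

(Intermediate values are shown rounded; full precision is carried through to the final answer.)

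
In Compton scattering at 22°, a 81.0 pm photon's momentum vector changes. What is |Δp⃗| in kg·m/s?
3.1184e-24 kg·m/s

Photon momentum magnitude is p = h/λ.

Initial momentum:
p₀ = h/λ = 6.6261e-34/8.1000e-11 = 8.1803e-24 kg·m/s

After scattering:
λ' = λ + Δλ = 81.0 + 0.1767 = 81.1767 pm
p' = h/λ' = 6.6261e-34/8.1177e-11 = 8.1625e-24 kg·m/s

Momentum is a vector; the scattered photon's direction makes angle θ = 22° with the incident direction. The magnitude of the vector change Δp⃗ = p⃗₀ − p⃗' is found from the law of cosines:
|Δp⃗|² = p₀² + p'² − 2p₀p'cos θ
|Δp⃗|² = (8.1803e-24)² + (8.1625e-24)² − 2·8.1803e-24·8.1625e-24·cos(22°)
|Δp⃗| = 3.1184e-24 kg·m/s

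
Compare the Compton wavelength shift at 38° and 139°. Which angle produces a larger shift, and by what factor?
139° produces the larger shift by a factor of 8.277

Calculate both shifts using Δλ = λ_C(1 - cos θ):

For θ₁ = 38°:
Δλ₁ = 2.4263 × (1 - cos(38°))
Δλ₁ = 2.4263 × 0.2120
Δλ₁ = 0.5144 pm

For θ₂ = 139°:
Δλ₂ = 2.4263 × (1 - cos(139°))
Δλ₂ = 2.4263 × 1.7547
Δλ₂ = 4.2575 pm

The 139° angle produces the larger shift.
Ratio: 4.2575/0.5144 = 8.277

(Intermediate values are shown rounded; full precision is carried through to the final answer.)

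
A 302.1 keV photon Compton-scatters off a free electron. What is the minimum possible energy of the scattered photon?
138.4262 keV (at θ = 180°)

The scattered photon has minimum energy when its wavelength is maximum, i.e., when the Compton shift Δλ = λ_C(1 − cos θ) is maximum. This occurs at θ = 180° (backscattering), giving Δλ_max = 2λ_C = 4.8526 pm.

Initial wavelength: λ₀ = hc/E₀ = 4.1041 pm
Maximum final wavelength: λ'_max = λ₀ + 2λ_C = 4.1041 + 4.8526 = 8.9567 pm
Minimum final energy: E'_min = hc/λ'_max = 138.4262 keV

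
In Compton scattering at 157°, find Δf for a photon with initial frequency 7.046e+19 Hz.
3.683e+19 Hz (decrease)

Convert frequency to wavelength (c = 299792458 m/s):
λ₀ = c/f₀ = 299792458/7.046e+19 = 4.2547894e-12 m = 4.2548 pm

Calculate Compton shift:
Δλ = λ_C(1 - cos(157°)) = 4.6597 pm

Final wavelength:
λ' = λ₀ + Δλ = 4.2548 + 4.6597 = 8.9145 pm

Final frequency:
f' = c/λ' = 299792458/8.9145299e-12 = 3.3629643e+19 Hz

Frequency shift (decrease):
Δf = f₀ - f' = 7.046e+19 - 3.3629643e+19 = 3.683e+19 Hz

(Intermediate values are shown rounded; full precision is carried through to the final answer.)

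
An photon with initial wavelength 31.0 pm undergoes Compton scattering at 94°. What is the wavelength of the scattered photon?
33.5956 pm

Using the Compton scattering formula:
λ' = λ + Δλ = λ + λ_C(1 - cos θ)

Given:
- Initial wavelength λ = 31.0 pm
- Scattering angle θ = 94°
- Compton wavelength λ_C ≈ 2.4263 pm

Calculate the shift:
Δλ = 2.4263 × (1 - cos(94°))
Δλ = 2.4263 × 1.0698
Δλ = 2.5956 pm

Final wavelength:
λ' = 31.0 + 2.5956 = 33.5956 pm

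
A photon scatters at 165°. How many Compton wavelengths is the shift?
1.9659 λ_C

The Compton shift formula is:
Δλ = λ_C(1 - cos θ)

Dividing both sides by λ_C:
Δλ/λ_C = 1 - cos θ

For θ = 165°:
Δλ/λ_C = 1 - cos(165°)
Δλ/λ_C = 1 - -0.9659
Δλ/λ_C = 1.9659

This means the shift is 1.9659 × λ_C = 4.7699 pm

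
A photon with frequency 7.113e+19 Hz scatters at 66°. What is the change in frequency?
1.811e+19 Hz (decrease)

Convert frequency to wavelength (c = 299792458 m/s):
λ₀ = c/f₀ = 299792458/7.113e+19 = 4.2147119e-12 m = 4.2147 pm

Calculate Compton shift:
Δλ = λ_C(1 - cos(66°)) = 1.4394 pm

Final wavelength:
λ' = λ₀ + Δλ = 4.2147 + 1.4394 = 5.6542 pm

Final frequency:
f' = c/λ' = 299792458/5.6541529e-12 = 5.3021640e+19 Hz

Frequency shift (decrease):
Δf = f₀ - f' = 7.113e+19 - 5.3021640e+19 = 1.811e+19 Hz

(Intermediate values are shown rounded; full precision is carried through to the final answer.)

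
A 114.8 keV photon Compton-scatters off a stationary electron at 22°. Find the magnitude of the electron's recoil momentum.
2.3245e-23 kg·m/s

The electron is initially at rest, so by conservation of momentum:
p⃗_e = p⃗₀ − p⃗'  (incident photon momentum minus scattered photon momentum)

Photon momentum magnitudes (p = h/λ = E/c):
λ₀ = hc/E₀ = 10.8000 pm → p₀ = h/λ₀ = 6.1352e-23 kg·m/s
Δλ = λ_C(1 − cos 22°) = 0.1767 pm
λ' = 10.9767 pm → p' = h/λ' = 6.0365e-23 kg·m/s

The scattered photon makes angle θ = 22° with the incident direction, so by the law of cosines:
|p⃗_e|² = p₀² + p'² − 2p₀p'cos θ
|p⃗_e|² = (6.1352e-23)² + (6.0365e-23)² − 2·6.1352e-23·6.0365e-23·cos(22°)
|p⃗_e| = 2.3245e-23 kg·m/s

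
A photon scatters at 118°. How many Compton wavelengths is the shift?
1.4695 λ_C

The Compton shift formula is:
Δλ = λ_C(1 - cos θ)

Dividing both sides by λ_C:
Δλ/λ_C = 1 - cos θ

For θ = 118°:
Δλ/λ_C = 1 - cos(118°)
Δλ/λ_C = 1 - -0.4695
Δλ/λ_C = 1.4695

This means the shift is 1.4695 × λ_C = 3.5654 pm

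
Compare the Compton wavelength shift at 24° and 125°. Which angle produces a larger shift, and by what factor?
125° produces the larger shift by a factor of 18.201

Calculate both shifts using Δλ = λ_C(1 - cos θ):

For θ₁ = 24°:
Δλ₁ = 2.4263 × (1 - cos(24°))
Δλ₁ = 2.4263 × 0.0865
Δλ₁ = 0.2098 pm

For θ₂ = 125°:
Δλ₂ = 2.4263 × (1 - cos(125°))
Δλ₂ = 2.4263 × 1.5736
Δλ₂ = 3.8180 pm

The 125° angle produces the larger shift.
Ratio: 3.8180/0.2098 = 18.201

(Intermediate values are shown rounded; full precision is carried through to the final answer.)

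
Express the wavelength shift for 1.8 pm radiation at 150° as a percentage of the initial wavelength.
251.5309%

Calculate the Compton shift:
Δλ = λ_C(1 - cos(150°))
Δλ = 2.4263 × (1 - cos(150°))
Δλ = 2.4263 × 1.8660
Δλ = 4.5276 pm

Percentage change:
(Δλ/λ₀) × 100 = (4.5276/1.8) × 100
= 251.5309%

(Intermediate values are shown rounded; full precision is carried through to the final answer.)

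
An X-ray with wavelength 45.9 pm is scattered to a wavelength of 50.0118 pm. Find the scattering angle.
134.00°

First find the wavelength shift:
Δλ = λ' - λ = 50.0118 - 45.9 = 4.1118 pm

Using Δλ = λ_C(1 - cos θ), with λ_C = h/(m_e·c) ≈ 2.42631024 pm:
cos θ = 1 - Δλ/λ_C
cos θ = 1 - 4.1118/2.42631024
cos θ = -0.694672

θ = arccos(-0.694672)
θ = 134.00°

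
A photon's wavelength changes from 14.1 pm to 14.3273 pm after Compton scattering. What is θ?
25.00°

First find the wavelength shift:
Δλ = λ' - λ = 14.3273 - 14.1 = 0.2273 pm

Using Δλ = λ_C(1 - cos θ), with λ_C = h/(m_e·c) ≈ 2.42631024 pm:
cos θ = 1 - Δλ/λ_C
cos θ = 1 - 0.2273/2.42631024
cos θ = 0.906319

θ = arccos(0.906319)
θ = 25.00°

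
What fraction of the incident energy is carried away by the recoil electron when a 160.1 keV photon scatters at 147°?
0.3655 (or 36.55%)

Calculate initial and final photon energies:

Initial: E₀ = 160.1 keV → λ₀ = 7.7442 pm
Compton shift: Δλ = 4.4612 pm
Final wavelength: λ' = 12.2054 pm
Final energy: E' = 101.5818 keV

Fractional energy loss:
(E₀ - E')/E₀ = (160.1000 - 101.5818)/160.1000
= 58.5182/160.1000
= 0.3655
= 36.55%

(Intermediate values are shown rounded; full precision is carried through to the final answer.)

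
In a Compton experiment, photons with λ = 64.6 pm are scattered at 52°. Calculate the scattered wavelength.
65.5325 pm

Using the Compton scattering formula:
λ' = λ + Δλ = λ + λ_C(1 - cos θ)

Given:
- Initial wavelength λ = 64.6 pm
- Scattering angle θ = 52°
- Compton wavelength λ_C ≈ 2.4263 pm

Calculate the shift:
Δλ = 2.4263 × (1 - cos(52°))
Δλ = 2.4263 × 0.3843
Δλ = 0.9325 pm

Final wavelength:
λ' = 64.6 + 0.9325 = 65.5325 pm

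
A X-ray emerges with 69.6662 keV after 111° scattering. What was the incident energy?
85.5000 keV

Convert final energy to wavelength (hc ≈ 1239.842 keV·pm):
λ' = hc/E' = 1239.842 / 69.6662 = 17.7969 pm

Calculate the Compton shift:
Δλ = λ_C(1 - cos(111°))
Δλ = 2.4263 × (1 - cos(111°))
Δλ = 3.2958 pm

Initial wavelength:
λ = λ' - Δλ = 17.7969 - 3.2958 = 14.5011 pm

Initial energy:
E = hc/λ = 1239.842 / 14.5011 = 85.5000 keV

(Intermediate values are shown rounded; full precision is carried through to the final answer.)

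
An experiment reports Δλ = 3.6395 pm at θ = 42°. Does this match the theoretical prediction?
No, inconsistent

Calculate the expected shift for θ = 42°:

Δλ_expected = λ_C(1 - cos(42°))
Δλ_expected = 2.4263 × (1 - cos(42°))
Δλ_expected = 2.4263 × 0.2569
Δλ_expected = 0.6232 pm

Given shift: 3.6395 pm
Expected shift: 0.6232 pm
Difference: 3.0163 pm

The values do not match. The given shift corresponds to θ ≈ 120.0°, not 42°.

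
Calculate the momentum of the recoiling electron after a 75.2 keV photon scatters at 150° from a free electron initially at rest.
6.9312e-23 kg·m/s

The electron is initially at rest, so by conservation of momentum:
p⃗_e = p⃗₀ − p⃗'  (incident photon momentum minus scattered photon momentum)

Photon momentum magnitudes (p = h/λ = E/c):
λ₀ = hc/E₀ = 16.4873 pm → p₀ = h/λ₀ = 4.0189e-23 kg·m/s
Δλ = λ_C(1 − cos 150°) = 4.5276 pm
λ' = 21.0148 pm → p' = h/λ' = 3.1530e-23 kg·m/s

The scattered photon makes angle θ = 150° with the incident direction, so by the law of cosines:
|p⃗_e|² = p₀² + p'² − 2p₀p'cos θ
|p⃗_e|² = (4.0189e-23)² + (3.1530e-23)² − 2·4.0189e-23·3.1530e-23·cos(150°)
|p⃗_e| = 6.9312e-23 kg·m/s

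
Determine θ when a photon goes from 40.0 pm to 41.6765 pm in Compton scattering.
72.00°

First find the wavelength shift:
Δλ = λ' - λ = 41.6765 - 40.0 = 1.6765 pm

Using Δλ = λ_C(1 - cos θ), with λ_C = h/(m_e·c) ≈ 2.42631024 pm:
cos θ = 1 - Δλ/λ_C
cos θ = 1 - 1.6765/2.42631024
cos θ = 0.309033

θ = arccos(0.309033)
θ = 72.00°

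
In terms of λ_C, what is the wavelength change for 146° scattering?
1.8290 λ_C

The Compton shift formula is:
Δλ = λ_C(1 - cos θ)

Dividing both sides by λ_C:
Δλ/λ_C = 1 - cos θ

For θ = 146°:
Δλ/λ_C = 1 - cos(146°)
Δλ/λ_C = 1 - -0.8290
Δλ/λ_C = 1.8290

This means the shift is 1.8290 × λ_C = 4.4378 pm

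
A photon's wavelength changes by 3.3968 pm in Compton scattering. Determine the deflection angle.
113.58°

From the Compton formula Δλ = λ_C(1 - cos θ), we can solve for θ:

cos θ = 1 - Δλ/λ_C

Given:
- Δλ = 3.3968 pm
- λ_C = h/(m_e·c) ≈ 2.42631024 pm

cos θ = 1 - 3.3968/2.42631024
cos θ = 1 - 1.399986
cos θ = -0.399986

θ = arccos(-0.399986)
θ = 113.58°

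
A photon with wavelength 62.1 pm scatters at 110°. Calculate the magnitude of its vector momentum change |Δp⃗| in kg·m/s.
1.7048e-23 kg·m/s

Photon momentum magnitude is p = h/λ.

Initial momentum:
p₀ = h/λ = 6.6261e-34/6.2100e-11 = 1.0670e-23 kg·m/s

After scattering:
λ' = λ + Δλ = 62.1 + 3.2562 = 65.3562 pm
p' = h/λ' = 6.6261e-34/6.5356e-11 = 1.0138e-23 kg·m/s

Momentum is a vector; the scattered photon's direction makes angle θ = 110° with the incident direction. The magnitude of the vector change Δp⃗ = p⃗₀ − p⃗' is found from the law of cosines:
|Δp⃗|² = p₀² + p'² − 2p₀p'cos θ
|Δp⃗|² = (1.0670e-23)² + (1.0138e-23)² − 2·1.0670e-23·1.0138e-23·cos(110°)
|Δp⃗| = 1.7048e-23 kg·m/s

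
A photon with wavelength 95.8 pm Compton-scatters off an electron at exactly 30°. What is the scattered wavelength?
96.1251 pm

Using the Compton formula: λ' = λ + λ_C(1 − cos θ)

For θ = 30°, cos θ = √3/2 (exact) ≈ 0.8660, so:
1 − cos 30° = 1 − (√3/2) ≈ 0.1340

Δλ = λ_C × 0.1340 = 2.4263 × 0.1340 = 0.3251 pm

λ' = 95.8 + 0.3251 = 96.1251 pm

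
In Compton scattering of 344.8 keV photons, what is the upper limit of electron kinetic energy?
198.0462 keV

Maximum energy transfer occurs at θ = 180° (backscattering).

Initial photon: E₀ = 344.8 keV → λ₀ = 3.5958 pm

Maximum Compton shift (at 180°):
Δλ_max = 2λ_C = 2 × 2.4263 = 4.8526 pm

Final wavelength:
λ' = 3.5958 + 4.8526 = 8.4484 pm

Minimum photon energy (maximum energy to electron):
E'_min = hc/λ' = 146.7538 keV

Maximum electron kinetic energy:
K_max = E₀ - E'_min = 344.8000 - 146.7538 = 198.0462 keV

(Intermediate values are shown rounded; full precision is carried through to the final answer.)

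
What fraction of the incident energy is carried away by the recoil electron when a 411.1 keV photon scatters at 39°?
0.1520 (or 15.20%)

Calculate initial and final photon energies:

Initial: E₀ = 411.1 keV → λ₀ = 3.0159 pm
Compton shift: Δλ = 0.5407 pm
Final wavelength: λ' = 3.5566 pm
Final energy: E' = 348.6006 keV

Fractional energy loss:
(E₀ - E')/E₀ = (411.1000 - 348.6006)/411.1000
= 62.4994/411.1000
= 0.1520
= 15.20%

(Intermediate values are shown rounded; full precision is carried through to the final answer.)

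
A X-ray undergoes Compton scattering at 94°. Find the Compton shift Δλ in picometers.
2.5956 pm

Using the Compton scattering formula:
Δλ = λ_C(1 - cos θ)

where λ_C = h/(m_e·c) ≈ 2.4263 pm is the Compton wavelength of an electron.

For θ = 94°:
cos(94°) = -0.0698
1 - cos(94°) = 1.0698

Δλ = 2.4263 × 1.0698
Δλ = 2.5956 pm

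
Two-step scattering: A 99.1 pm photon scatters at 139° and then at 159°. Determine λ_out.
108.0489 pm

Apply Compton shift twice:

First scattering at θ₁ = 139°:
Δλ₁ = λ_C(1 - cos(139°))
Δλ₁ = 2.4263 × 1.7547
Δλ₁ = 4.2575 pm

After first scattering:
λ₁ = 99.1 + 4.2575 = 103.3575 pm

Second scattering at θ₂ = 159°:
Δλ₂ = λ_C(1 - cos(159°))
Δλ₂ = 2.4263 × 1.9336
Δλ₂ = 4.6915 pm

Final wavelength:
λ₂ = 103.3575 + 4.6915 = 108.0489 pm

Total shift: Δλ_total = 4.2575 + 4.6915 = 8.9489 pm

(Intermediate values are shown rounded; full precision is carried through to the final answer.)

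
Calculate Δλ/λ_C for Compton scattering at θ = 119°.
1.4848 λ_C

The Compton shift formula is:
Δλ = λ_C(1 - cos θ)

Dividing both sides by λ_C:
Δλ/λ_C = 1 - cos θ

For θ = 119°:
Δλ/λ_C = 1 - cos(119°)
Δλ/λ_C = 1 - -0.4848
Δλ/λ_C = 1.4848

This means the shift is 1.4848 × λ_C = 3.6026 pm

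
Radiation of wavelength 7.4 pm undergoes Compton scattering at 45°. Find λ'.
8.1106 pm

Using the Compton formula: λ' = λ + λ_C(1 − cos θ)

For θ = 45°, cos θ = √2/2 (exact) ≈ 0.7071, so:
1 − cos 45° = 1 − (√2/2) ≈ 0.2929

Δλ = λ_C × 0.2929 = 2.4263 × 0.2929 = 0.7106 pm

λ' = 7.4 + 0.7106 = 8.1106 pm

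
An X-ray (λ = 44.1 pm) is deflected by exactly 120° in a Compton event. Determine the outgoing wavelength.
47.7395 pm

Using the Compton formula: λ' = λ + λ_C(1 − cos θ)

For θ = 120°, cos θ = -1/2 (exact) = -0.5000, so:
1 − cos 120° = 1 − (-1/2) = 1.5000

Δλ = λ_C × 1.5000 = 2.4263 × 1.5000 = 3.6395 pm

λ' = 44.1 + 3.6395 = 47.7395 pm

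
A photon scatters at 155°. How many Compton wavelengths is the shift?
1.9063 λ_C

The Compton shift formula is:
Δλ = λ_C(1 - cos θ)

Dividing both sides by λ_C:
Δλ/λ_C = 1 - cos θ

For θ = 155°:
Δλ/λ_C = 1 - cos(155°)
Δλ/λ_C = 1 - -0.9063
Δλ/λ_C = 1.9063

This means the shift is 1.9063 × λ_C = 4.6253 pm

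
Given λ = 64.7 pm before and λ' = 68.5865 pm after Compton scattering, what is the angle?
127.00°

First find the wavelength shift:
Δλ = λ' - λ = 68.5865 - 64.7 = 3.8865 pm

Using Δλ = λ_C(1 - cos θ), with λ_C = h/(m_e·c) ≈ 2.42631024 pm:
cos θ = 1 - Δλ/λ_C
cos θ = 1 - 3.8865/2.42631024
cos θ = -0.601815

θ = arccos(-0.601815)
θ = 127.00°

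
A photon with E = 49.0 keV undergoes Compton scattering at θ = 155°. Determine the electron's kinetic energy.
7.5728 keV

By energy conservation: K_e = E_initial - E_final

First find the scattered photon energy:
Initial wavelength: λ = hc/E = 25.3029 pm
Compton shift: Δλ = λ_C(1 - cos(155°)) = 4.6253 pm
Final wavelength: λ' = 25.3029 + 4.6253 = 29.9282 pm
Final photon energy: E' = hc/λ' = 41.4272 keV

Electron kinetic energy:
K_e = E - E' = 49.0000 - 41.4272 = 7.5728 keV

(Intermediate values are shown rounded; full precision is carried through to the final answer.)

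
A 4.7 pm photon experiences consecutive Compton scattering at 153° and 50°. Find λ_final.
10.1549 pm

Apply Compton shift twice:

First scattering at θ₁ = 153°:
Δλ₁ = λ_C(1 - cos(153°))
Δλ₁ = 2.4263 × 1.8910
Δλ₁ = 4.5882 pm

After first scattering:
λ₁ = 4.7 + 4.5882 = 9.2882 pm

Second scattering at θ₂ = 50°:
Δλ₂ = λ_C(1 - cos(50°))
Δλ₂ = 2.4263 × 0.3572
Δλ₂ = 0.8667 pm

Final wavelength:
λ₂ = 9.2882 + 0.8667 = 10.1549 pm

Total shift: Δλ_total = 4.5882 + 0.8667 = 5.4549 pm

(Intermediate values are shown rounded; full precision is carried through to the final answer.)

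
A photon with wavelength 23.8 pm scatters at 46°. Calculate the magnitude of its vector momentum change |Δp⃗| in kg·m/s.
2.1442e-23 kg·m/s

Photon momentum magnitude is p = h/λ.

Initial momentum:
p₀ = h/λ = 6.6261e-34/2.3800e-11 = 2.7841e-23 kg·m/s

After scattering:
λ' = λ + Δλ = 23.8 + 0.7409 = 24.5409 pm
p' = h/λ' = 6.6261e-34/2.4541e-11 = 2.7000e-23 kg·m/s

Momentum is a vector; the scattered photon's direction makes angle θ = 46° with the incident direction. The magnitude of the vector change Δp⃗ = p⃗₀ − p⃗' is found from the law of cosines:
|Δp⃗|² = p₀² + p'² − 2p₀p'cos θ
|Δp⃗|² = (2.7841e-23)² + (2.7000e-23)² − 2·2.7841e-23·2.7000e-23·cos(46°)
|Δp⃗| = 2.1442e-23 kg·m/s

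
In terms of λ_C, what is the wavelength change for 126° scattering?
1.5878 λ_C

The Compton shift formula is:
Δλ = λ_C(1 - cos θ)

Dividing both sides by λ_C:
Δλ/λ_C = 1 - cos θ

For θ = 126°:
Δλ/λ_C = 1 - cos(126°)
Δλ/λ_C = 1 - -0.5878
Δλ/λ_C = 1.5878

This means the shift is 1.5878 × λ_C = 3.8525 pm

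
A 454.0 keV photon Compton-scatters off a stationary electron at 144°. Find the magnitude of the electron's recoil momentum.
3.2259e-22 kg·m/s

The electron is initially at rest, so by conservation of momentum:
p⃗_e = p⃗₀ − p⃗'  (incident photon momentum minus scattered photon momentum)

Photon momentum magnitudes (p = h/λ = E/c):
λ₀ = hc/E₀ = 2.7309 pm → p₀ = h/λ₀ = 2.4263e-22 kg·m/s
Δλ = λ_C(1 − cos 144°) = 4.3892 pm
λ' = 7.1202 pm → p' = h/λ' = 9.3061e-23 kg·m/s

The scattered photon makes angle θ = 144° with the incident direction, so by the law of cosines:
|p⃗_e|² = p₀² + p'² − 2p₀p'cos θ
|p⃗_e|² = (2.4263e-22)² + (9.3061e-23)² − 2·2.4263e-22·9.3061e-23·cos(144°)
|p⃗_e| = 3.2259e-22 kg·m/s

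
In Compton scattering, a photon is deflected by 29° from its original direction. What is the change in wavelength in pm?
0.3042 pm

Using the Compton scattering formula:
Δλ = λ_C(1 - cos θ)

where λ_C = h/(m_e·c) ≈ 2.4263 pm is the Compton wavelength of an electron.

For θ = 29°:
cos(29°) = 0.8746
1 - cos(29°) = 0.1254

Δλ = 2.4263 × 0.1254
Δλ = 0.3042 pm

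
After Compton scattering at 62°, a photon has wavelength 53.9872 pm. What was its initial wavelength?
52.7000 pm

From λ' = λ + Δλ, we have λ = λ' - Δλ

First calculate the Compton shift:
Δλ = λ_C(1 - cos θ)
Δλ = 2.4263 × (1 - cos(62°))
Δλ = 2.4263 × 0.5305
Δλ = 1.2872 pm

Initial wavelength:
λ = λ' - Δλ
λ = 53.9872 - 1.2872
λ = 52.7000 pm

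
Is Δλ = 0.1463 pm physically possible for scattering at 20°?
Yes, consistent

Calculate the expected shift for θ = 20°:

Δλ_expected = λ_C(1 - cos(20°))
Δλ_expected = 2.4263 × (1 - cos(20°))
Δλ_expected = 2.4263 × 0.0603
Δλ_expected = 0.1463 pm

Given shift: 0.1463 pm
Expected shift: 0.1463 pm
Difference: 0.0000 pm

The values match. This is consistent with Compton scattering at the stated angle.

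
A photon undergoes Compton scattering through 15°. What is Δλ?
0.0827 pm

Using the Compton scattering formula:
Δλ = λ_C(1 - cos θ)

where λ_C = h/(m_e·c) ≈ 2.4263 pm is the Compton wavelength of an electron.

For θ = 15°:
cos(15°) = 0.9659
1 - cos(15°) = 0.0341

Δλ = 2.4263 × 0.0341
Δλ = 0.0827 pm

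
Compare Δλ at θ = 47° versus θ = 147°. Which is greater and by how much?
147° produces the larger shift by a factor of 5.782

Calculate both shifts using Δλ = λ_C(1 - cos θ):

For θ₁ = 47°:
Δλ₁ = 2.4263 × (1 - cos(47°))
Δλ₁ = 2.4263 × 0.3180
Δλ₁ = 0.7716 pm

For θ₂ = 147°:
Δλ₂ = 2.4263 × (1 - cos(147°))
Δλ₂ = 2.4263 × 1.8387
Δλ₂ = 4.4612 pm

The 147° angle produces the larger shift.
Ratio: 4.4612/0.7716 = 5.782

(Intermediate values are shown rounded; full precision is carried through to the final answer.)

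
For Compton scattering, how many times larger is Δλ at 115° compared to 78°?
115° produces the larger shift by a factor of 1.796

Calculate both shifts using Δλ = λ_C(1 - cos θ):

For θ₁ = 78°:
Δλ₁ = 2.4263 × (1 - cos(78°))
Δλ₁ = 2.4263 × 0.7921
Δλ₁ = 1.9219 pm

For θ₂ = 115°:
Δλ₂ = 2.4263 × (1 - cos(115°))
Δλ₂ = 2.4263 × 1.4226
Δλ₂ = 3.4517 pm

The 115° angle produces the larger shift.
Ratio: 3.4517/1.9219 = 1.796

(Intermediate values are shown rounded; full precision is carried through to the final answer.)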